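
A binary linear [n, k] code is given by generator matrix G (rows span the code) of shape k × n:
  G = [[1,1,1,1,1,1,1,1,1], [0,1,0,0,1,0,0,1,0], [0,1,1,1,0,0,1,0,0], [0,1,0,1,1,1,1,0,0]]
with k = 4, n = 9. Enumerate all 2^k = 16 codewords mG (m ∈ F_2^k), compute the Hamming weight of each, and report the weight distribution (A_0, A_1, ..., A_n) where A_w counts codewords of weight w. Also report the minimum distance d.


Weight distribution: A_0 = 1, A_3 = 2, A_4 = 5, A_5 = 5, A_6 = 2, A_9 = 1. Minimum distance d = 3.

Enumerate all 2^4 = 16 messages m ∈ F_2^4.
For each, compute codeword c = mG in F_2^9, then tally its weight.
  m = 0000 → c = 000000000, weight = 0.
  m = 1000 → c = 111111111, weight = 9.
  m = 0100 → c = 010010010, weight = 3.
  m = 1100 → c = 101101101, weight = 6.
  m = 0010 → c = 011100100, weight = 4.
  m = 1010 → c = 100011011, weight = 5.
  m = 0110 → c = 001110110, weight = 5.
  m = 1110 → c = 110001001, weight = 4.
  m = 0001 → c = 010111100, weight = 5.
  m = 1001 → c = 101000011, weight = 4.
  m = 0101 → c = 000101110, weight = 4.
  m = 1101 → c = 111010001, weight = 5.
  m = 0011 → c = 001011000, weight = 3.
  m = 1011 → c = 110100111, weight = 6.
  m = 0111 → c = 011001010, weight = 4.
  m = 1111 → c = 100110101, weight = 5.
Tally weights:
  weight 0: 1 codewords.
  weight 3: 2 codewords.
  weight 4: 5 codewords.
  weight 5: 5 codewords.
  weight 6: 2 codewords.
  weight 9: 1 codewords.
Minimum distance d = smallest w > 0 with A_w > 0 = 3.
Sanity: Σ A_w = 16 = 2^4 = 16 ✓.


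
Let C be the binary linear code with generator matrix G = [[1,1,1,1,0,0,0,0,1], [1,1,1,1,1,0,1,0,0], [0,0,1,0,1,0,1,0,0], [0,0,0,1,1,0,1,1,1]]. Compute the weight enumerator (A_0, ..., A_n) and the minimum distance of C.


Weight distribution: A_0 = 1, A_2 = 2, A_3 = 4, A_4 = 1, A_5 = 4, A_6 = 4. Minimum distance d = 2.

Enumerate all 2^4 = 16 messages m ∈ F_2^4.
For each, compute codeword c = mG in F_2^9, then tally its weight.
  m = 0000 → c = 000000000, weight = 0.
  m = 1000 → c = 111100001, weight = 5.
  m = 0100 → c = 111110100, weight = 6.
  m = 1100 → c = 000010101, weight = 3.
  m = 0010 → c = 001010100, weight = 3.
  m = 1010 → c = 110110101, weight = 6.
  m = 0110 → c = 110100000, weight = 3.
  m = 1110 → c = 001000001, weight = 2.
  m = 0001 → c = 000110111, weight = 5.
  m = 1001 → c = 111010110, weight = 6.
  m = 0101 → c = 111000011, weight = 5.
  m = 1101 → c = 000100010, weight = 2.
  m = 0011 → c = 001100011, weight = 4.
  m = 1011 → c = 110000010, weight = 3.
  m = 0111 → c = 110010111, weight = 6.
  m = 1111 → c = 001110110, weight = 5.
Tally weights:
  weight 0: 1 codewords.
  weight 2: 2 codewords.
  weight 3: 4 codewords.
  weight 4: 1 codewords.
  weight 5: 4 codewords.
  weight 6: 4 codewords.
Minimum distance d = smallest w > 0 with A_w > 0 = 2.
Sanity: Σ A_w = 16 = 2^4 = 16 ✓.


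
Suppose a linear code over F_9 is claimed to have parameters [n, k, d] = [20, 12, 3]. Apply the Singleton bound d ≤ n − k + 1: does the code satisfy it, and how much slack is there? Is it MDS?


Singleton RHS = n − k + 1 = 9, slack = 6, bound satisfied, not MDS.

Singleton bound: d ≤ n − k + 1.
Here n = 20, k = 12, so n − k + 1 = 9.
Given d = 3, check d ≤ 9: YES.
Slack = (n − k + 1) − d = 6.
The code is NOT MDS (slack = 6 > 0).
Description: the claimed parameters are [20, 12, 3]_9; such a code would be non-MDS.


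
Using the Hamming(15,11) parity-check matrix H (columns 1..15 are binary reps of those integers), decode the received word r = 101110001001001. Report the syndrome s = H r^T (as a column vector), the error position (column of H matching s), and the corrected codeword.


s = (1, 0, 0, 1)^T, error position = 9, corrected codeword c = 101110000001001

Compute s = H r^T mod 2 one row at a time:
  s_1 = 0 + 1 + 0 + 0 + 1 + 0 + 0 + 1 = 3 ≡ 1 (mod 2).
  s_2 = 1 + 1 + 0 + 0 + 1 + 0 + 0 + 1 = 4 ≡ 0 (mod 2).
  s_3 = 0 + 1 + 0 + 0 + 0 + 0 + 0 + 1 = 2 ≡ 0 (mod 2).
  s_4 = 1 + 1 + 1 + 0 + 1 + 0 + 0 + 1 = 5 ≡ 1 (mod 2).
s = (1, 0, 0, 1)^T — this equals column 9 of H (binary 1001), so error is at position 9.
Correct: flip bit 9 of r = 101110001001001 to get c = 101110000001001.


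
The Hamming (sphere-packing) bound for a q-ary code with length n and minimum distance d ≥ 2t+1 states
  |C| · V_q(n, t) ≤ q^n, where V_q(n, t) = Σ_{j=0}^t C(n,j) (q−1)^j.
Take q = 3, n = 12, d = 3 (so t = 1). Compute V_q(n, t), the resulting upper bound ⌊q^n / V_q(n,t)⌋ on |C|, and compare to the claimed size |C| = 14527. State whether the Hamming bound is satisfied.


V_q(n, t) = 25, q^n = 531441, Hamming bound = 21257, |C| = 14527 ≤ bound (satisfied).

Step 1: Compute V_q(n, t) = Σ_{j=0}^1 C(n, j) (q−1)^j.
  j = 0: C(12,0)·(2)^0 = 1·1 = 1.
  j = 1: C(12,1)·(2)^1 = 12·2 = 24.
  V_q(n, t) = 1 + 24 = 25.
Step 2: q^n = 3^12 = 531441.
Step 3: Hamming bound ⌊q^n / V_q(n,t)⌋ = ⌊531441/25⌋ = 21257.
Step 4: Compare |C| = 14527 to 21257: satisfied.
The claimed |C| lies below the Hamming bound.


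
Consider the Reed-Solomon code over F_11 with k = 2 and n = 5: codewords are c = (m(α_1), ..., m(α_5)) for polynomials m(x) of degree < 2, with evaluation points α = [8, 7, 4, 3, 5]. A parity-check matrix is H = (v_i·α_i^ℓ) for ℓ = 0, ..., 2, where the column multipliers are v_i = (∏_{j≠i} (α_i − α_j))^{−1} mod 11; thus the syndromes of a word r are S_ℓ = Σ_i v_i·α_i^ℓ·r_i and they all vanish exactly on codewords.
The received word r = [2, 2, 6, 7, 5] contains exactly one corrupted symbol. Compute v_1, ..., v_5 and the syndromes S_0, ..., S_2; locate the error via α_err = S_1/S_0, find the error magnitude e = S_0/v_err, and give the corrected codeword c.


S = (6, 9, 8), error at position 2, error magnitude e = 10, c = [2, 3, 6, 7, 5].

Step 1: column multipliers v_i = (∏_{j≠i}(α_i − α_j))^{−1} mod 11.
  i = 1 (α = 8): (8−7)(8−4)(8−3)(8−5) = 1·4·5·3 = 60 ≡ 5, so v_1 = 5^{−1} = 9 (mod 11).
  i = 2 (α = 7): (7−8)(7−4)(7−3)(7−5) = (−1)·3·4·2 = −24 ≡ 9, so v_2 = 9^{−1} = 5 (mod 11).
  i = 3 (α = 4): (4−8)(4−7)(4−3)(4−5) = (−4)·(−3)·1·(−1) = −12 ≡ 10, so v_3 = 10^{−1} = 10 (mod 11).
  i = 4 (α = 3): (3−8)(3−7)(3−4)(3−5) = (−5)·(−4)·(−1)·(−2) = 40 ≡ 7, so v_4 = 7^{−1} = 8 (mod 11).
  i = 5 (α = 5): (5−8)(5−7)(5−4)(5−3) = (−3)·(−2)·1·2 = 12 ≡ 1, so v_5 = 1^{−1} = 1 (mod 11).
  v = [9, 5, 10, 8, 1].
Step 2: syndromes of r = [2, 2, 6, 7, 5] (all sums mod 11).
  S_0 = Σ v_i r_i = 9·2 + 5·2 + 10·6 + 8·7 + 1·5 = 149 ≡ 6.
  S_1 = Σ v_i α_i r_i = 9·8·2 + 5·7·2 + 10·4·6 + 8·3·7 + 1·5·5 = 647 ≡ 9.
  α_i^2 mod 11 = [9, 5, 5, 9, 3].
  S_2 = Σ v_i α_i^2 r_i = 9·9·2 + 5·5·2 + 10·5·6 + 8·9·7 + 1·3·5 = 1031 ≡ 8.
  S = (6, 9, 8) ≠ 0, so r is not a codeword (an error is present).
Step 3: locate the error. For a single error e at position i, S_ℓ = v_i·e·α_i^ℓ, so α_err = S_1/S_0.
  S_0^{−1} = 6^{−1} = 2 (mod 11), so α_err = 9·2 = 18 ≡ 7 = α_2. Error position i = 2.
  Consistency check: S_2/S_1 = 8·5 = 40 ≡ 7 = α_err ✓ (single-error assumption holds).
Step 4: error magnitude e = S_0/v_2 = S_0·∏_{j≠2}(α_2 − α_j) = 6·9 = 54 ≡ 10 (mod 11).
Step 5: correct position 2: c_2 = r_2 − e = 2 − 10 ≡ 3 (mod 11). Hence c = [2, 3, 6, 7, 5].
  Check: interpolating c through the α_i gives m(x) = 10 + 10·x (degree < 2) with m(α_i) = c_i for every i, so c is indeed a codeword.


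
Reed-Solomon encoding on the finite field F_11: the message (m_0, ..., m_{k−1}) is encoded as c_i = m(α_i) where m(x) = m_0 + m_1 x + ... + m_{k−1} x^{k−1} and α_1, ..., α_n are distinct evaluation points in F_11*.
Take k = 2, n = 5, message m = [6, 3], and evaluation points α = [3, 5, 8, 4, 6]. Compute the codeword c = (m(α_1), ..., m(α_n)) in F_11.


c = [4, 10, 8, 7, 2]

Message polynomial: m(x) = 6 + 3·x (mod 11).
For each evaluation point α_i, compute m(α_i) mod 11:
  α_1 = 3: Horner steps 3 → 4, so m(3) = 4.
  α_2 = 5: Horner steps 3 → 10, so m(5) = 10.
  α_3 = 8: Horner steps 3 → 8, so m(8) = 8.
  α_4 = 4: Horner steps 3 → 7, so m(4) = 7.
  α_5 = 6: Horner steps 3 → 2, so m(6) = 2.
Codeword c = [4, 10, 8, 7, 2] ∈ F_11^5.


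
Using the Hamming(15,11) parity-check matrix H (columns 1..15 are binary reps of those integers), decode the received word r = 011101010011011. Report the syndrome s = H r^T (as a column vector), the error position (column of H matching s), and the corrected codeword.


s = (1, 1, 0, 1)^T, error position = 13, corrected codeword c = 011101010011111

Compute s = H r^T mod 2 one row at a time:
  s_1 = 1 + 0 + 0 + 1 + 1 + 0 + 1 + 1 = 5 ≡ 1 (mod 2).
  s_2 = 1 + 0 + 1 + 0 + 1 + 0 + 1 + 1 = 5 ≡ 1 (mod 2).
  s_3 = 1 + 1 + 1 + 0 + 0 + 1 + 1 + 1 = 6 ≡ 0 (mod 2).
  s_4 = 0 + 1 + 0 + 0 + 0 + 1 + 0 + 1 = 3 ≡ 1 (mod 2).
s = (1, 1, 0, 1)^T — this equals column 13 of H (binary 1101), so error is at position 13.
Correct: flip bit 13 of r = 011101010011011 to get c = 011101010011111.


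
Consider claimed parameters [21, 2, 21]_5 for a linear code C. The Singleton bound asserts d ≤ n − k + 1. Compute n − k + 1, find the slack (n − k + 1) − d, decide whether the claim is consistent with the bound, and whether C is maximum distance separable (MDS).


Singleton RHS = n − k + 1 = 20, slack = -1, bound violated (no such code; not MDS).

Singleton bound: d ≤ n − k + 1.
Here n = 21, k = 2, so n − k + 1 = 20.
Given d = 21, check d ≤ 20: NO.
Slack = (n − k + 1) − d = -1.
The slack is negative: d = 21 exceeds n − k + 1 = 20 by 1, so the Singleton bound is violated and no linear [21, 2, 21]_5 code can exist. In particular it is not MDS (MDS requires d = n − k + 1 exactly).
Description: the claimed parameters are [21, 2, 21]_5; such a code would be impossible (violates the Singleton bound).


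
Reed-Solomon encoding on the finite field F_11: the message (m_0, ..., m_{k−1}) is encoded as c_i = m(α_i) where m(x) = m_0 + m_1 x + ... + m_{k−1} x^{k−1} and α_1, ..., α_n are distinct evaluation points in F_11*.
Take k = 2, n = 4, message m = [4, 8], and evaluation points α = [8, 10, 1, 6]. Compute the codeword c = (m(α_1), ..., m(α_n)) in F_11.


c = [2, 7, 1, 8]

Message polynomial: m(x) = 4 + 8·x (mod 11).
For each evaluation point α_i, compute m(α_i) mod 11:
  α_1 = 8: Horner steps 8 → 2, so m(8) = 2.
  α_2 = 10: Horner steps 8 → 7, so m(10) = 7.
  α_3 = 1: Horner steps 8 → 1, so m(1) = 1.
  α_4 = 6: Horner steps 8 → 8, so m(6) = 8.
Codeword c = [2, 7, 1, 8] ∈ F_11^4.


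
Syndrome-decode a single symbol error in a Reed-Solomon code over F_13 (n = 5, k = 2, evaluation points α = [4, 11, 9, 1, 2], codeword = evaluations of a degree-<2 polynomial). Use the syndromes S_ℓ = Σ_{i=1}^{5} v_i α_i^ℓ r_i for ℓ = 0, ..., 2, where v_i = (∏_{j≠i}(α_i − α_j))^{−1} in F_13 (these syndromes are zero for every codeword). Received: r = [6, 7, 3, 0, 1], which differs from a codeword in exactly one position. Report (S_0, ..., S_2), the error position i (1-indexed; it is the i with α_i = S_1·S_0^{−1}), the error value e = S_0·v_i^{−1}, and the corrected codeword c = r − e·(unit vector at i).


S = (3, 6, 12), error at position 5, error magnitude e = 12, c = [6, 7, 3, 0, 2].

Step 1: column multipliers v_i = (∏_{j≠i}(α_i − α_j))^{−1} mod 13.
  i = 1 (α = 4): (4−11)(4−9)(4−1)(4−2) = (−7)·(−5)·3·2 = 210 ≡ 2, so v_1 = 2^{−1} = 7 (mod 13).
  i = 2 (α = 11): (11−4)(11−9)(11−1)(11−2) = 7·2·10·9 = 1260 ≡ 12, so v_2 = 12^{−1} = 12 (mod 13).
  i = 3 (α = 9): (9−4)(9−11)(9−1)(9−2) = 5·(−2)·8·7 = −560 ≡ 12, so v_3 = 12^{−1} = 12 (mod 13).
  i = 4 (α = 1): (1−4)(1−11)(1−9)(1−2) = (−3)·(−10)·(−8)·(−1) = 240 ≡ 6, so v_4 = 6^{−1} = 11 (mod 13).
  i = 5 (α = 2): (2−4)(2−11)(2−9)(2−1) = (−2)·(−9)·(−7)·1 = −126 ≡ 4, so v_5 = 4^{−1} = 10 (mod 13).
  v = [7, 12, 12, 11, 10].
Step 2: syndromes of r = [6, 7, 3, 0, 1] (all sums mod 13).
  S_0 = Σ v_i r_i = 7·6 + 12·7 + 12·3 + 11·0 + 10·1 = 172 ≡ 3.
  S_1 = Σ v_i α_i r_i = 7·4·6 + 12·11·7 + 12·9·3 + 11·1·0 + 10·2·1 = 1436 ≡ 6.
  α_i^2 mod 13 = [3, 4, 3, 1, 4].
  S_2 = Σ v_i α_i^2 r_i = 7·3·6 + 12·4·7 + 12·3·3 + 11·1·0 + 10·4·1 = 610 ≡ 12.
  S = (3, 6, 12) ≠ 0, so r is not a codeword (an error is present).
Step 3: locate the error. For a single error e at position i, S_ℓ = v_i·e·α_i^ℓ, so α_err = S_1/S_0.
  S_0^{−1} = 3^{−1} = 9 (mod 13), so α_err = 6·9 = 54 ≡ 2 = α_5. Error position i = 5.
  Consistency check: S_2/S_1 = 12·11 = 132 ≡ 2 = α_err ✓ (single-error assumption holds).
Step 4: error magnitude e = S_0/v_5 = S_0·∏_{j≠5}(α_5 − α_j) = 3·4 = 12 ≡ 12 (mod 13).
Step 5: correct position 5: c_5 = r_5 − e = 1 − 12 ≡ 2 (mod 13). Hence c = [6, 7, 3, 0, 2].
  Check: interpolating c through the α_i gives m(x) = 11 + 2·x (degree < 2) with m(α_i) = c_i for every i, so c is indeed a codeword.


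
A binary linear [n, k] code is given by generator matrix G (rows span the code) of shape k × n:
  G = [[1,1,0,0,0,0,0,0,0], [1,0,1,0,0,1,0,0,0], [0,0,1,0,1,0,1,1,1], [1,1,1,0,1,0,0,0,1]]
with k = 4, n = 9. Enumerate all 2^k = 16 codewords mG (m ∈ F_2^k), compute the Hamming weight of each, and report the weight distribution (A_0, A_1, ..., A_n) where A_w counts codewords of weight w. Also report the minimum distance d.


Weight distribution: A_0 = 1, A_2 = 2, A_3 = 3, A_4 = 3, A_5 = 4, A_6 = 2, A_7 = 1. Minimum distance d = 2.

Enumerate all 2^4 = 16 messages m ∈ F_2^4.
For each, compute codeword c = mG in F_2^9, then tally its weight.
  m = 0000 → c = 000000000, weight = 0.
  m = 1000 → c = 110000000, weight = 2.
  m = 0100 → c = 101001000, weight = 3.
  m = 1100 → c = 011001000, weight = 3.
  m = 0010 → c = 001010111, weight = 5.
  m = 1010 → c = 111010111, weight = 7.
  m = 0110 → c = 100011111, weight = 6.
  m = 1110 → c = 010011111, weight = 6.
  m = 0001 → c = 111010001, weight = 5.
  m = 1001 → c = 001010001, weight = 3.
  m = 0101 → c = 010011001, weight = 4.
  m = 1101 → c = 100011001, weight = 4.
  m = 0011 → c = 110000110, weight = 4.
  m = 1011 → c = 000000110, weight = 2.
  m = 0111 → c = 011001110, weight = 5.
  m = 1111 → c = 101001110, weight = 5.
Tally weights:
  weight 0: 1 codewords.
  weight 2: 2 codewords.
  weight 3: 3 codewords.
  weight 4: 3 codewords.
  weight 5: 4 codewords.
  weight 6: 2 codewords.
  weight 7: 1 codewords.
Minimum distance d = smallest w > 0 with A_w > 0 = 2.
Sanity: Σ A_w = 16 = 2^4 = 16 ✓.


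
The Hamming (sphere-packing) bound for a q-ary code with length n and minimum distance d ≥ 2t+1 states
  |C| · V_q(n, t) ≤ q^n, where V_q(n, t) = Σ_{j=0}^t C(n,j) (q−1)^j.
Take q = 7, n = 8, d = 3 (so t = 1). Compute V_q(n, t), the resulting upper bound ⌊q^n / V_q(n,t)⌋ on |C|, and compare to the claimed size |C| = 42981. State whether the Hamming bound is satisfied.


V_q(n, t) = 49, q^n = 5764801, Hamming bound = 117649, |C| = 42981 ≤ bound (satisfied).

Step 1: Compute V_q(n, t) = Σ_{j=0}^1 C(n, j) (q−1)^j.
  j = 0: C(8,0)·(6)^0 = 1·1 = 1.
  j = 1: C(8,1)·(6)^1 = 8·6 = 48.
  V_q(n, t) = 1 + 48 = 49.
Step 2: q^n = 7^8 = 5764801.
Step 3: Hamming bound ⌊q^n / V_q(n,t)⌋ = ⌊5764801/49⌋ = 117649.
Step 4: Compare |C| = 42981 to 117649: satisfied.
The claimed |C| lies below the Hamming bound.


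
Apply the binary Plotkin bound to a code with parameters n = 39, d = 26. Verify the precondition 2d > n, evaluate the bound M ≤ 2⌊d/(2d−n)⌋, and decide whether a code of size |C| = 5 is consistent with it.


Plotkin bound M ≤ 4; given |C| = 5 > bound (violated).

Check applicability: 2d = 52, n = 39.
2d − n = 13 > 0, so Plotkin applies.
Compute d/(2d−n) = 26/13 ≈ 2.0000.
⌊d/(2d−n)⌋ = 2.
Plotkin bound: M ≤ 2·2 = 4.
Given |C| = 5, check: VIOLATED.
This |C| is above the Plotkin bound, so no binary code with n = 39, d = 26 and 5 codewords exists.


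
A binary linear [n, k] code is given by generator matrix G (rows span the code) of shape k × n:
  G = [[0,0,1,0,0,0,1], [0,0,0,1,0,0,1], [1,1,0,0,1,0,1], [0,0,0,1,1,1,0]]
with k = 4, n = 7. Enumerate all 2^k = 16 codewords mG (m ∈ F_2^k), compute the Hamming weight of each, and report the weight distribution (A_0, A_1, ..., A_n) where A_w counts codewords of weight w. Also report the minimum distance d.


Weight distribution: A_0 = 1, A_2 = 3, A_3 = 4, A_4 = 3, A_5 = 4, A_6 = 1. Minimum distance d = 2.

Enumerate all 2^4 = 16 messages m ∈ F_2^4.
For each, compute codeword c = mG in F_2^7, then tally its weight.
  m = 0000 → c = 0000000, weight = 0.
  m = 1000 → c = 0010001, weight = 2.
  m = 0100 → c = 0001001, weight = 2.
  m = 1100 → c = 0011000, weight = 2.
  m = 0010 → c = 1100101, weight = 4.
  m = 1010 → c = 1110100, weight = 4.
  m = 0110 → c = 1101100, weight = 4.
  m = 1110 → c = 1111101, weight = 6.
  m = 0001 → c = 0001110, weight = 3.
  m = 1001 → c = 0011111, weight = 5.
  m = 0101 → c = 0000111, weight = 3.
  m = 1101 → c = 0010110, weight = 3.
  m = 0011 → c = 1101011, weight = 5.
  m = 1011 → c = 1111010, weight = 5.
  m = 0111 → c = 1100010, weight = 3.
  m = 1111 → c = 1110011, weight = 5.
Tally weights:
  weight 0: 1 codewords.
  weight 2: 3 codewords.
  weight 3: 4 codewords.
  weight 4: 3 codewords.
  weight 5: 4 codewords.
  weight 6: 1 codewords.
Minimum distance d = smallest w > 0 with A_w > 0 = 2.
Sanity: Σ A_w = 16 = 2^4 = 16 ✓.


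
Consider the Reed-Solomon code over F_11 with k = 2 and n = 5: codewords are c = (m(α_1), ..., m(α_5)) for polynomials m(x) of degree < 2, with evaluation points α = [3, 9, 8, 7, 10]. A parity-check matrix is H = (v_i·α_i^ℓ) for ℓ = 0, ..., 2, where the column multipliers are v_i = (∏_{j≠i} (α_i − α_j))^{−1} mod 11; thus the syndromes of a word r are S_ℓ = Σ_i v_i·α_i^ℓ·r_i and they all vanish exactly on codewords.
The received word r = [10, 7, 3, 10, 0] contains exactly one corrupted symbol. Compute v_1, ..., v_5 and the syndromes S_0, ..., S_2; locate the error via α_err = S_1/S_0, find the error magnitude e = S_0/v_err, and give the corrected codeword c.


S = (4, 1, 3), error at position 1, error magnitude e = 5, c = [5, 7, 3, 10, 0].

Step 1: column multipliers v_i = (∏_{j≠i}(α_i − α_j))^{−1} mod 11.
  i = 1 (α = 3): (3−9)(3−8)(3−7)(3−10) = (−6)·(−5)·(−4)·(−7) = 840 ≡ 4, so v_1 = 4^{−1} = 3 (mod 11).
  i = 2 (α = 9): (9−3)(9−8)(9−7)(9−10) = 6·1·2·(−1) = −12 ≡ 10, so v_2 = 10^{−1} = 10 (mod 11).
  i = 3 (α = 8): (8−3)(8−9)(8−7)(8−10) = 5·(−1)·1·(−2) = 10 ≡ 10, so v_3 = 10^{−1} = 10 (mod 11).
  i = 4 (α = 7): (7−3)(7−9)(7−8)(7−10) = 4·(−2)·(−1)·(−3) = −24 ≡ 9, so v_4 = 9^{−1} = 5 (mod 11).
  i = 5 (α = 10): (10−3)(10−9)(10−8)(10−7) = 7·1·2·3 = 42 ≡ 9, so v_5 = 9^{−1} = 5 (mod 11).
  v = [3, 10, 10, 5, 5].
Step 2: syndromes of r = [10, 7, 3, 10, 0] (all sums mod 11).
  S_0 = Σ v_i r_i = 3·10 + 10·7 + 10·3 + 5·10 + 5·0 = 180 ≡ 4.
  S_1 = Σ v_i α_i r_i = 3·3·10 + 10·9·7 + 10·8·3 + 5·7·10 + 5·10·0 = 1310 ≡ 1.
  α_i^2 mod 11 = [9, 4, 9, 5, 1].
  S_2 = Σ v_i α_i^2 r_i = 3·9·10 + 10·4·7 + 10·9·3 + 5·5·10 + 5·1·0 = 1070 ≡ 3.
  S = (4, 1, 3) ≠ 0, so r is not a codeword (an error is present).
Step 3: locate the error. For a single error e at position i, S_ℓ = v_i·e·α_i^ℓ, so α_err = S_1/S_0.
  S_0^{−1} = 4^{−1} = 3 (mod 11), so α_err = 1·3 = 3 ≡ 3 = α_1. Error position i = 1.
  Consistency check: S_2/S_1 = 3·1 = 3 ≡ 3 = α_err ✓ (single-error assumption holds).
Step 4: error magnitude e = S_0/v_1 = S_0·∏_{j≠1}(α_1 − α_j) = 4·4 = 16 ≡ 5 (mod 11).
Step 5: correct position 1: c_1 = r_1 − e = 10 − 5 ≡ 5 (mod 11). Hence c = [5, 7, 3, 10, 0].
  Check: interpolating c through the α_i gives m(x) = 4 + 4·x (degree < 2) with m(α_i) = c_i for every i, so c is indeed a codeword.


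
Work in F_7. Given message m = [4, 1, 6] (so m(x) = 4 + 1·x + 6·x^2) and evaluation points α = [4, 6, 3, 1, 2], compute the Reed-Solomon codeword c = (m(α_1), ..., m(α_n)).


c = [6, 2, 5, 4, 2]

Message polynomial: m(x) = 4 + 1·x + 6·x^2 (mod 7).
For each evaluation point α_i, compute m(α_i) mod 7:
  α_1 = 4: Horner steps 6 → 4 → 6, so m(4) = 6.
  α_2 = 6: Horner steps 6 → 2 → 2, so m(6) = 2.
  α_3 = 3: Horner steps 6 → 5 → 5, so m(3) = 5.
  α_4 = 1: Horner steps 6 → 0 → 4, so m(1) = 4.
  α_5 = 2: Horner steps 6 → 6 → 2, so m(2) = 2.
Codeword c = [6, 2, 5, 4, 2] ∈ F_7^5.


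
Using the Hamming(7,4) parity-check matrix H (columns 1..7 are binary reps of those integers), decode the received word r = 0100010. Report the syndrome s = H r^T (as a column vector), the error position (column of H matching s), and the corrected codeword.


s = (1, 0, 0)^T, error position = 4, corrected codeword c = 0101010

Compute s = H r^T mod 2 one row at a time:
  s_1 = 0 + 0 + 1 + 0 = 1 ≡ 1 (mod 2).
  s_2 = 1 + 0 + 1 + 0 = 2 ≡ 0 (mod 2).
  s_3 = 0 + 0 + 0 + 0 = 0 ≡ 0 (mod 2).
s = (1, 0, 0)^T — this equals column 4 of H (binary 100), so error is at position 4.
Correct: flip bit 4 of r = 0100010 to get c = 0101010.


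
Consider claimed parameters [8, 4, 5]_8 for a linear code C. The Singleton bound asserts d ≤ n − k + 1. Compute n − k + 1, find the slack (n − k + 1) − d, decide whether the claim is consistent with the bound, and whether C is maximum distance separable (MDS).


Singleton RHS = n − k + 1 = 5, slack = 0, bound satisfied, MDS.

Singleton bound: d ≤ n − k + 1.
Here n = 8, k = 4, so n − k + 1 = 5.
Given d = 5, check d ≤ 5: YES.
Slack = (n − k + 1) − d = 0.
The code is MDS (slack = 0).
Description: the claimed parameters are [8, 4, 5]_8; such a code would be MDS (meets Singleton bound).


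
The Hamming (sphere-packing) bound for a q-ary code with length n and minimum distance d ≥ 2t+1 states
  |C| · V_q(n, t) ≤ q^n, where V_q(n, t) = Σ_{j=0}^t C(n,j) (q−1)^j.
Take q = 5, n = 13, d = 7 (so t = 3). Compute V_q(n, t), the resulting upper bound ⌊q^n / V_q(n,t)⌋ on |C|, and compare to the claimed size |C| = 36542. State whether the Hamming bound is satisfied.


V_q(n, t) = 19605, q^n = 1220703125, Hamming bound = 62264, |C| = 36542 ≤ bound (satisfied).

Step 1: Compute V_q(n, t) = Σ_{j=0}^3 C(n, j) (q−1)^j.
  j = 0: C(13,0)·(4)^0 = 1·1 = 1.
  j = 1: C(13,1)·(4)^1 = 13·4 = 52.
  j = 2: C(13,2)·(4)^2 = 78·16 = 1248.
  j = 3: C(13,3)·(4)^3 = 286·64 = 18304.
  V_q(n, t) = 1 + 52 + 1248 + 18304 = 19605.
Step 2: q^n = 5^13 = 1220703125.
Step 3: Hamming bound ⌊q^n / V_q(n,t)⌋ = ⌊1220703125/19605⌋ = 62264.
Step 4: Compare |C| = 36542 to 62264: satisfied.
The claimed |C| lies below the Hamming bound.


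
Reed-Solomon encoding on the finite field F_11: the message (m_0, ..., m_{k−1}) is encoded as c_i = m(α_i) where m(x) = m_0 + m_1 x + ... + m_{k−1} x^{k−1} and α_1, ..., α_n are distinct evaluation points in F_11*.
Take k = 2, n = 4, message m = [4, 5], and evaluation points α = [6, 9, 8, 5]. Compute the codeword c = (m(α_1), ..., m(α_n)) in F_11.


c = [1, 5, 0, 7]

Message polynomial: m(x) = 4 + 5·x (mod 11).
For each evaluation point α_i, compute m(α_i) mod 11:
  α_1 = 6: Horner steps 5 → 1, so m(6) = 1.
  α_2 = 9: Horner steps 5 → 5, so m(9) = 5.
  α_3 = 8: Horner steps 5 → 0, so m(8) = 0.
  α_4 = 5: Horner steps 5 → 7, so m(5) = 7.
Codeword c = [1, 5, 0, 7] ∈ F_11^4.


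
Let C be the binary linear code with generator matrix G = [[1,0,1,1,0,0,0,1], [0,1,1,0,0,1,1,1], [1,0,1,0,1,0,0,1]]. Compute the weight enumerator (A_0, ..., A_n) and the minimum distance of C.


Weight distribution: A_0 = 1, A_2 = 1, A_4 = 2, A_5 = 3, A_7 = 1. Minimum distance d = 2.

Enumerate all 2^3 = 8 messages m ∈ F_2^3.
For each, compute codeword c = mG in F_2^8, then tally its weight.
  m = 000 → c = 00000000, weight = 0.
  m = 100 → c = 10110001, weight = 4.
  m = 010 → c = 01100111, weight = 5.
  m = 110 → c = 11010110, weight = 5.
  m = 001 → c = 10101001, weight = 4.
  m = 101 → c = 00011000, weight = 2.
  m = 011 → c = 11001110, weight = 5.
  m = 111 → c = 01111111, weight = 7.
Tally weights:
  weight 0: 1 codewords.
  weight 2: 1 codewords.
  weight 4: 2 codewords.
  weight 5: 3 codewords.
  weight 7: 1 codewords.
Minimum distance d = smallest w > 0 with A_w > 0 = 2.
Sanity: Σ A_w = 8 = 2^3 = 8 ✓.


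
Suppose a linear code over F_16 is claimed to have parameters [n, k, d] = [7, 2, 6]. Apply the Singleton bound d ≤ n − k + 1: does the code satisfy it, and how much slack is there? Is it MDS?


Singleton RHS = n − k + 1 = 6, slack = 0, bound satisfied, MDS.

Singleton bound: d ≤ n − k + 1.
Here n = 7, k = 2, so n − k + 1 = 6.
Given d = 6, check d ≤ 6: YES.
Slack = (n − k + 1) − d = 0.
The code is MDS (slack = 0).
Description: the claimed parameters are [7, 2, 6]_16; such a code would be MDS (meets Singleton bound).


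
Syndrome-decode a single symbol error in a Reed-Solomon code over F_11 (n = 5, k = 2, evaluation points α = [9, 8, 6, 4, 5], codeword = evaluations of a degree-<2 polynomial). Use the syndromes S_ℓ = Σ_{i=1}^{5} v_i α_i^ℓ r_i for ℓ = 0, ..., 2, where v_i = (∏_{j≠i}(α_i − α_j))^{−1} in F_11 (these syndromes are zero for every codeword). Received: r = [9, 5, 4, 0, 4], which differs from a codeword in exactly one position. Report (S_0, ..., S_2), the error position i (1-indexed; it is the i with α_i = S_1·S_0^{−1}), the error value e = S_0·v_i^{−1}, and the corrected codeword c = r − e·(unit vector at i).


S = (7, 9, 10), error at position 3, error magnitude e = 7, c = [9, 5, 8, 0, 4].

Step 1: column multipliers v_i = (∏_{j≠i}(α_i − α_j))^{−1} mod 11.
  i = 1 (α = 9): (9−8)(9−6)(9−4)(9−5) = 1·3·5·4 = 60 ≡ 5, so v_1 = 5^{−1} = 9 (mod 11).
  i = 2 (α = 8): (8−9)(8−6)(8−4)(8−5) = (−1)·2·4·3 = −24 ≡ 9, so v_2 = 9^{−1} = 5 (mod 11).
  i = 3 (α = 6): (6−9)(6−8)(6−4)(6−5) = (−3)·(−2)·2·1 = 12 ≡ 1, so v_3 = 1^{−1} = 1 (mod 11).
  i = 4 (α = 4): (4−9)(4−8)(4−6)(4−5) = (−5)·(−4)·(−2)·(−1) = 40 ≡ 7, so v_4 = 7^{−1} = 8 (mod 11).
  i = 5 (α = 5): (5−9)(5−8)(5−6)(5−4) = (−4)·(−3)·(−1)·1 = −12 ≡ 10, so v_5 = 10^{−1} = 10 (mod 11).
  v = [9, 5, 1, 8, 10].
Step 2: syndromes of r = [9, 5, 4, 0, 4] (all sums mod 11).
  S_0 = Σ v_i r_i = 9·9 + 5·5 + 1·4 + 8·0 + 10·4 = 150 ≡ 7.
  S_1 = Σ v_i α_i r_i = 9·9·9 + 5·8·5 + 1·6·4 + 8·4·0 + 10·5·4 = 1153 ≡ 9.
  α_i^2 mod 11 = [4, 9, 3, 5, 3].
  S_2 = Σ v_i α_i^2 r_i = 9·4·9 + 5·9·5 + 1·3·4 + 8·5·0 + 10·3·4 = 681 ≡ 10.
  S = (7, 9, 10) ≠ 0, so r is not a codeword (an error is present).
Step 3: locate the error. For a single error e at position i, S_ℓ = v_i·e·α_i^ℓ, so α_err = S_1/S_0.
  S_0^{−1} = 7^{−1} = 8 (mod 11), so α_err = 9·8 = 72 ≡ 6 = α_3. Error position i = 3.
  Consistency check: S_2/S_1 = 10·5 = 50 ≡ 6 = α_err ✓ (single-error assumption holds).
Step 4: error magnitude e = S_0/v_3 = S_0·∏_{j≠3}(α_3 − α_j) = 7·1 = 7 ≡ 7 (mod 11).
Step 5: correct position 3: c_3 = r_3 − e = 4 − 7 ≡ 8 (mod 11). Hence c = [9, 5, 8, 0, 4].
  Check: interpolating c through the α_i gives m(x) = 6 + 4·x (degree < 2) with m(α_i) = c_i for every i, so c is indeed a codeword.


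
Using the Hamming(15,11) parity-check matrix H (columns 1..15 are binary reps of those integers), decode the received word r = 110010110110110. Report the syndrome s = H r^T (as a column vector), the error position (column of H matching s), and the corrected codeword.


s = (1, 0, 1, 1)^T, error position = 11, corrected codeword c = 110010110100110

Compute s = H r^T mod 2 one row at a time:
  s_1 = 1 + 0 + 1 + 1 + 0 + 1 + 1 + 0 = 5 ≡ 1 (mod 2).
  s_2 = 0 + 1 + 0 + 1 + 0 + 1 + 1 + 0 = 4 ≡ 0 (mod 2).
  s_3 = 1 + 0 + 0 + 1 + 1 + 1 + 1 + 0 = 5 ≡ 1 (mod 2).
  s_4 = 1 + 0 + 1 + 1 + 0 + 1 + 1 + 0 = 5 ≡ 1 (mod 2).
s = (1, 0, 1, 1)^T — this equals column 11 of H (binary 1011), so error is at position 11.
Correct: flip bit 11 of r = 110010110110110 to get c = 110010110100110.


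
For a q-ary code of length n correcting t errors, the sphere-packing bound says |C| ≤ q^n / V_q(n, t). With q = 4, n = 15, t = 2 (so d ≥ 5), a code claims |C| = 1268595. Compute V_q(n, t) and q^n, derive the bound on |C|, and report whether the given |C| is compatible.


V_q(n, t) = 991, q^n = 1073741824, Hamming bound = 1083493, |C| = 1268595 > bound (violated).

Step 1: Compute V_q(n, t) = Σ_{j=0}^2 C(n, j) (q−1)^j.
  j = 0: C(15,0)·(3)^0 = 1·1 = 1.
  j = 1: C(15,1)·(3)^1 = 15·3 = 45.
  j = 2: C(15,2)·(3)^2 = 105·9 = 945.
  V_q(n, t) = 1 + 45 + 945 = 991.
Step 2: q^n = 4^15 = 1073741824.
Step 3: Hamming bound ⌊q^n / V_q(n,t)⌋ = ⌊1073741824/991⌋ = 1083493.
Step 4: Compare |C| = 1268595 to 1083493: violated.
The claimed |C| lies above the Hamming bound, so no 4-ary code of length 15 with d ≥ 5 can have 1268595 codewords.


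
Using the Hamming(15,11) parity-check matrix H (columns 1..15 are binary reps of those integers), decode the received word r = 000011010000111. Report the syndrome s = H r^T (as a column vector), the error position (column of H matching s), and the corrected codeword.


s = (0, 1, 1, 1)^T, error position = 7, corrected codeword c = 000011110000111

Compute s = H r^T mod 2 one row at a time:
  s_1 = 1 + 0 + 0 + 0 + 0 + 1 + 1 + 1 = 4 ≡ 0 (mod 2).
  s_2 = 0 + 1 + 1 + 0 + 0 + 1 + 1 + 1 = 5 ≡ 1 (mod 2).
  s_3 = 0 + 0 + 1 + 0 + 0 + 0 + 1 + 1 = 3 ≡ 1 (mod 2).
  s_4 = 0 + 0 + 1 + 0 + 0 + 0 + 1 + 1 = 3 ≡ 1 (mod 2).
s = (0, 1, 1, 1)^T — this equals column 7 of H (binary 0111), so error is at position 7.
Correct: flip bit 7 of r = 000011010000111 to get c = 000011110000111.


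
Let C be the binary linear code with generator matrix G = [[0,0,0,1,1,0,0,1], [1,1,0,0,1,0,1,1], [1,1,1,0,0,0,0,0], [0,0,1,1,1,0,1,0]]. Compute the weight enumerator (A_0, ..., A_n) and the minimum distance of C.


Weight distribution: A_0 = 1, A_1 = 1, A_2 = 1, A_3 = 4, A_4 = 5, A_5 = 3, A_6 = 1. Minimum distance d = 1.

Enumerate all 2^4 = 16 messages m ∈ F_2^4.
For each, compute codeword c = mG in F_2^8, then tally its weight.
  m = 0000 → c = 00000000, weight = 0.
  m = 1000 → c = 00011001, weight = 3.
  m = 0100 → c = 11001011, weight = 5.
  m = 1100 → c = 11010010, weight = 4.
  m = 0010 → c = 11100000, weight = 3.
  m = 1010 → c = 11111001, weight = 6.
  m = 0110 → c = 00101011, weight = 4.
  m = 1110 → c = 00110010, weight = 3.
  m = 0001 → c = 00111010, weight = 4.
  m = 1001 → c = 00100011, weight = 3.
  m = 0101 → c = 11110001, weight = 5.
  m = 1101 → c = 11101000, weight = 4.
  m = 0011 → c = 11011010, weight = 5.
  m = 1011 → c = 11000011, weight = 4.
  m = 0111 → c = 00010001, weight = 2.
  m = 1111 → c = 00001000, weight = 1.
Tally weights:
  weight 0: 1 codewords.
  weight 1: 1 codewords.
  weight 2: 1 codewords.
  weight 3: 4 codewords.
  weight 4: 5 codewords.
  weight 5: 3 codewords.
  weight 6: 1 codewords.
Minimum distance d = smallest w > 0 with A_w > 0 = 1.
Sanity: Σ A_w = 16 = 2^4 = 16 ✓.


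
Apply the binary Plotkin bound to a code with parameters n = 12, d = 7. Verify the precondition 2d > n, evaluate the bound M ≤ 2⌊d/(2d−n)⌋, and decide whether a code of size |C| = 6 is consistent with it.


Plotkin bound M ≤ 6; given |C| = 6 ≤ bound (satisfied).

Check applicability: 2d = 14, n = 12.
2d − n = 2 > 0, so Plotkin applies.
Compute d/(2d−n) = 7/2 ≈ 3.5000.
⌊d/(2d−n)⌋ = 3.
Plotkin bound: M ≤ 2·3 = 6.
Given |C| = 6, check: satisfied.
This |C| is at the Plotkin bound.


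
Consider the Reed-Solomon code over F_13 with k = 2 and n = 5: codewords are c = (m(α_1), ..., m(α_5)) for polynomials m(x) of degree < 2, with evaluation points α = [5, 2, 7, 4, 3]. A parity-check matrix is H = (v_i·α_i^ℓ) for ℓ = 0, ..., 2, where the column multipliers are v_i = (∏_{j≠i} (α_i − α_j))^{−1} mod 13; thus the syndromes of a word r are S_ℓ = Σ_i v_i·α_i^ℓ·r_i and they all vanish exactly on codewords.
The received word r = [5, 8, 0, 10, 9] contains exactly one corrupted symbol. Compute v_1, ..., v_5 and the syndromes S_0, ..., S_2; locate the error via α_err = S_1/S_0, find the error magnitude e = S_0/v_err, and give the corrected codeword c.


S = (7, 9, 6), error at position 1, error magnitude e = 7, c = [11, 8, 0, 10, 9].

Step 1: column multipliers v_i = (∏_{j≠i}(α_i − α_j))^{−1} mod 13.
  i = 1 (α = 5): (5−2)(5−7)(5−4)(5−3) = 3·(−2)·1·2 = −12 ≡ 1, so v_1 = 1^{−1} = 1 (mod 13).
  i = 2 (α = 2): (2−5)(2−7)(2−4)(2−3) = (−3)·(−5)·(−2)·(−1) = 30 ≡ 4, so v_2 = 4^{−1} = 10 (mod 13).
  i = 3 (α = 7): (7−5)(7−2)(7−4)(7−3) = 2·5·3·4 = 120 ≡ 3, so v_3 = 3^{−1} = 9 (mod 13).
  i = 4 (α = 4): (4−5)(4−2)(4−7)(4−3) = (−1)·2·(−3)·1 = 6 ≡ 6, so v_4 = 6^{−1} = 11 (mod 13).
  i = 5 (α = 3): (3−5)(3−2)(3−7)(3−4) = (−2)·1·(−4)·(−1) = −8 ≡ 5, so v_5 = 5^{−1} = 8 (mod 13).
  v = [1, 10, 9, 11, 8].
Step 2: syndromes of r = [5, 8, 0, 10, 9] (all sums mod 13).
  S_0 = Σ v_i r_i = 1·5 + 10·8 + 9·0 + 11·10 + 8·9 = 267 ≡ 7.
  S_1 = Σ v_i α_i r_i = 1·5·5 + 10·2·8 + 9·7·0 + 11·4·10 + 8·3·9 = 841 ≡ 9.
  α_i^2 mod 13 = [12, 4, 10, 3, 9].
  S_2 = Σ v_i α_i^2 r_i = 1·12·5 + 10·4·8 + 9·10·0 + 11·3·10 + 8·9·9 = 1358 ≡ 6.
  S = (7, 9, 6) ≠ 0, so r is not a codeword (an error is present).
Step 3: locate the error. For a single error e at position i, S_ℓ = v_i·e·α_i^ℓ, so α_err = S_1/S_0.
  S_0^{−1} = 7^{−1} = 2 (mod 13), so α_err = 9·2 = 18 ≡ 5 = α_1. Error position i = 1.
  Consistency check: S_2/S_1 = 6·3 = 18 ≡ 5 = α_err ✓ (single-error assumption holds).
Step 4: error magnitude e = S_0/v_1 = S_0·∏_{j≠1}(α_1 − α_j) = 7·1 = 7 ≡ 7 (mod 13).
Step 5: correct position 1: c_1 = r_1 − e = 5 − 7 ≡ 11 (mod 13). Hence c = [11, 8, 0, 10, 9].
  Check: interpolating c through the α_i gives m(x) = 6 + 1·x (degree < 2) with m(α_i) = c_i for every i, so c is indeed a codeword.


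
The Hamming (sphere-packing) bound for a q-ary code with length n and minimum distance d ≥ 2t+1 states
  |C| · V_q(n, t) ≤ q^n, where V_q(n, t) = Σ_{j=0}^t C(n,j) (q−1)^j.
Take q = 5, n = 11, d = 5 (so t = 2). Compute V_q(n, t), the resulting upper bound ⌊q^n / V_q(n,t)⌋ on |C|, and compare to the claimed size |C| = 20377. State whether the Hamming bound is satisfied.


V_q(n, t) = 925, q^n = 48828125, Hamming bound = 52787, |C| = 20377 ≤ bound (satisfied).

Step 1: Compute V_q(n, t) = Σ_{j=0}^2 C(n, j) (q−1)^j.
  j = 0: C(11,0)·(4)^0 = 1·1 = 1.
  j = 1: C(11,1)·(4)^1 = 11·4 = 44.
  j = 2: C(11,2)·(4)^2 = 55·16 = 880.
  V_q(n, t) = 1 + 44 + 880 = 925.
Step 2: q^n = 5^11 = 48828125.
Step 3: Hamming bound ⌊q^n / V_q(n,t)⌋ = ⌊48828125/925⌋ = 52787.
Step 4: Compare |C| = 20377 to 52787: satisfied.
The claimed |C| lies below the Hamming bound.


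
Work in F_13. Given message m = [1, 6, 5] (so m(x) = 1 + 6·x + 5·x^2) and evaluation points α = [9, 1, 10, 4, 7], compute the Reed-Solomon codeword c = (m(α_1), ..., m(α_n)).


c = [5, 12, 2, 1, 2]

Message polynomial: m(x) = 1 + 6·x + 5·x^2 (mod 13).
For each evaluation point α_i, compute m(α_i) mod 13:
  α_1 = 9: Horner steps 5 → 12 → 5, so m(9) = 5.
  α_2 = 1: Horner steps 5 → 11 → 12, so m(1) = 12.
  α_3 = 10: Horner steps 5 → 4 → 2, so m(10) = 2.
  α_4 = 4: Horner steps 5 → 0 → 1, so m(4) = 1.
  α_5 = 7: Horner steps 5 → 2 → 2, so m(7) = 2.
Codeword c = [5, 12, 2, 1, 2] ∈ F_13^5.


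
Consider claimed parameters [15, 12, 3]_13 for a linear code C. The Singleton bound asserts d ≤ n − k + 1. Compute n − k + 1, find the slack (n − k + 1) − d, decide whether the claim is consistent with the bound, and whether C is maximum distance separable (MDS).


Singleton RHS = n − k + 1 = 4, slack = 1, bound satisfied, not MDS.

Singleton bound: d ≤ n − k + 1.
Here n = 15, k = 12, so n − k + 1 = 4.
Given d = 3, check d ≤ 4: YES.
Slack = (n − k + 1) − d = 1.
The code is NOT MDS (slack = 1 > 0).
Description: the claimed parameters are [15, 12, 3]_13; such a code would be non-MDS.


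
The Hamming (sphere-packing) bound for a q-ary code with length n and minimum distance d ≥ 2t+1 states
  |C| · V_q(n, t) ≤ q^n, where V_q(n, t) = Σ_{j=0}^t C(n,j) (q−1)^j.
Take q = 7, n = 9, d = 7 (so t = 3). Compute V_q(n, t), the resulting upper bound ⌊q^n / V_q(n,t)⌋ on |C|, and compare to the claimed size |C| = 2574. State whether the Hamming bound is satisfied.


V_q(n, t) = 19495, q^n = 40353607, Hamming bound = 2069, |C| = 2574 > bound (violated).

Step 1: Compute V_q(n, t) = Σ_{j=0}^3 C(n, j) (q−1)^j.
  j = 0: C(9,0)·(6)^0 = 1·1 = 1.
  j = 1: C(9,1)·(6)^1 = 9·6 = 54.
  j = 2: C(9,2)·(6)^2 = 36·36 = 1296.
  j = 3: C(9,3)·(6)^3 = 84·216 = 18144.
  V_q(n, t) = 1 + 54 + 1296 + 18144 = 19495.
Step 2: q^n = 7^9 = 40353607.
Step 3: Hamming bound ⌊q^n / V_q(n,t)⌋ = ⌊40353607/19495⌋ = 2069.
Step 4: Compare |C| = 2574 to 2069: violated.
The claimed |C| lies above the Hamming bound, so no 7-ary code of length 9 with d ≥ 7 can have 2574 codewords.


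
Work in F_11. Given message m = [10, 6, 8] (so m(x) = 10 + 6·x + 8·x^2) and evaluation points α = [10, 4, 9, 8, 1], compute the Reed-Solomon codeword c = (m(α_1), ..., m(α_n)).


c = [1, 8, 8, 9, 2]

Message polynomial: m(x) = 10 + 6·x + 8·x^2 (mod 11).
For each evaluation point α_i, compute m(α_i) mod 11:
  α_1 = 10: Horner steps 8 → 9 → 1, so m(10) = 1.
  α_2 = 4: Horner steps 8 → 5 → 8, so m(4) = 8.
  α_3 = 9: Horner steps 8 → 1 → 8, so m(9) = 8.
  α_4 = 8: Horner steps 8 → 4 → 9, so m(8) = 9.
  α_5 = 1: Horner steps 8 → 3 → 2, so m(1) = 2.
Codeword c = [1, 8, 8, 9, 2] ∈ F_11^5.


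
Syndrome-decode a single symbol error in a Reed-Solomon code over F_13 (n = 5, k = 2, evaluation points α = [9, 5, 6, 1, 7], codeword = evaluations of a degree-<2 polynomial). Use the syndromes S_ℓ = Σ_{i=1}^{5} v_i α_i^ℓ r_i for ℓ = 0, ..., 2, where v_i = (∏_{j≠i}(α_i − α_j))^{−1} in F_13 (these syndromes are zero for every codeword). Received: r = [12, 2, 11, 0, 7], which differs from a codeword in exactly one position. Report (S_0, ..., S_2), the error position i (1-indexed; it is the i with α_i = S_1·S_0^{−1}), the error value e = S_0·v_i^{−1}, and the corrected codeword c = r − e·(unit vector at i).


S = (9, 9, 9), error at position 4, error magnitude e = 8, c = [12, 2, 11, 5, 7].

Step 1: column multipliers v_i = (∏_{j≠i}(α_i − α_j))^{−1} mod 13.
  i = 1 (α = 9): (9−5)(9−6)(9−1)(9−7) = 4·3·8·2 = 192 ≡ 10, so v_1 = 10^{−1} = 4 (mod 13).
  i = 2 (α = 5): (5−9)(5−6)(5−1)(5−7) = (−4)·(−1)·4·(−2) = −32 ≡ 7, so v_2 = 7^{−1} = 2 (mod 13).
  i = 3 (α = 6): (6−9)(6−5)(6−1)(6−7) = (−3)·1·5·(−1) = 15 ≡ 2, so v_3 = 2^{−1} = 7 (mod 13).
  i = 4 (α = 1): (1−9)(1−5)(1−6)(1−7) = (−8)·(−4)·(−5)·(−6) = 960 ≡ 11, so v_4 = 11^{−1} = 6 (mod 13).
  i = 5 (α = 7): (7−9)(7−5)(7−6)(7−1) = (−2)·2·1·6 = −24 ≡ 2, so v_5 = 2^{−1} = 7 (mod 13).
  v = [4, 2, 7, 6, 7].
Step 2: syndromes of r = [12, 2, 11, 0, 7] (all sums mod 13).
  S_0 = Σ v_i r_i = 4·12 + 2·2 + 7·11 + 6·0 + 7·7 = 178 ≡ 9.
  S_1 = Σ v_i α_i r_i = 4·9·12 + 2·5·2 + 7·6·11 + 6·1·0 + 7·7·7 = 1257 ≡ 9.
  α_i^2 mod 13 = [3, 12, 10, 1, 10].
  S_2 = Σ v_i α_i^2 r_i = 4·3·12 + 2·12·2 + 7·10·11 + 6·1·0 + 7·10·7 = 1452 ≡ 9.
  S = (9, 9, 9) ≠ 0, so r is not a codeword (an error is present).
Step 3: locate the error. For a single error e at position i, S_ℓ = v_i·e·α_i^ℓ, so α_err = S_1/S_0.
  S_0^{−1} = 9^{−1} = 3 (mod 13), so α_err = 9·3 = 27 ≡ 1 = α_4. Error position i = 4.
  Consistency check: S_2/S_1 = 9·3 = 27 ≡ 1 = α_err ✓ (single-error assumption holds).
Step 4: error magnitude e = S_0/v_4 = S_0·∏_{j≠4}(α_4 − α_j) = 9·11 = 99 ≡ 8 (mod 13).
Step 5: correct position 4: c_4 = r_4 − e = 0 − 8 ≡ 5 (mod 13). Hence c = [12, 2, 11, 5, 7].
  Check: interpolating c through the α_i gives m(x) = 9 + 9·x (degree < 2) with m(α_i) = c_i for every i, so c is indeed a codeword.
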